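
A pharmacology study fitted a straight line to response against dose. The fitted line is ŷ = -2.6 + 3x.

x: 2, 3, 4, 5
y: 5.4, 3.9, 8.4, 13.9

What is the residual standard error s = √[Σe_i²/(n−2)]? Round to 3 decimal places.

x=2: ŷ = -2.6 + 3·2 = 3.4; e = 5.4 − 3.4 = 2
x=3: ŷ = -2.6 + 3·3 = 6.4; e = 3.9 − 6.4 = -2.5
x=4: ŷ = -2.6 + 3·4 = 9.4; e = 8.4 − 9.4 = -1
x=5: ŷ = -2.6 + 3·5 = 12.4; e = 13.9 − 12.4 = 1.5
SSE = 4 + 6.25 + 1 + 2.25 = 13.5
s = √(13.5/2) = √6.75 ≈ 2.598

s = 2.598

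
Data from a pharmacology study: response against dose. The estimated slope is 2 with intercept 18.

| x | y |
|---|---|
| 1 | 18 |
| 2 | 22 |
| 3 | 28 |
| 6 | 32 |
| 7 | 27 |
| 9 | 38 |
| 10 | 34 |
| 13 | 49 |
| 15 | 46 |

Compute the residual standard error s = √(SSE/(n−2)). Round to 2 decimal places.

x=1: ŷ = 18 + 2·1 = 20; e = 18 − 20 = -2
x=2: ŷ = 18 + 2·2 = 22; e = 22 − 22 = 0
x=3: ŷ = 18 + 2·3 = 24; e = 28 − 24 = 4
x=6: ŷ = 18 + 2·6 = 30; e = 32 − 30 = 2
x=7: ŷ = 18 + 2·7 = 32; e = 27 − 32 = -5
x=9: ŷ = 18 + 2·9 = 36; e = 38 − 36 = 2
x=10: ŷ = 18 + 2·10 = 38; e = 34 − 38 = -4
x=13: ŷ = 18 + 2·13 = 44; e = 49 − 44 = 5
x=15: ŷ = 18 + 2·15 = 48; e = 46 − 48 = -2
SSE = 4 + 0 + 16 + 4 + 25 + 4 + 16 + 25 + 4 = 98
s = √(98/7) = √14 ≈ 3.74

s = 3.74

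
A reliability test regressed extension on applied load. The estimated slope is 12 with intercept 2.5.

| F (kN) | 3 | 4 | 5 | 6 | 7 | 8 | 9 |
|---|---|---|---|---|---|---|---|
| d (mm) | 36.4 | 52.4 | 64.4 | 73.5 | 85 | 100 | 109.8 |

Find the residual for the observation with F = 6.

d̂ = 2.5 + 12·6 = 74.5
e = 73.5 − 74.5 = -1

e = -1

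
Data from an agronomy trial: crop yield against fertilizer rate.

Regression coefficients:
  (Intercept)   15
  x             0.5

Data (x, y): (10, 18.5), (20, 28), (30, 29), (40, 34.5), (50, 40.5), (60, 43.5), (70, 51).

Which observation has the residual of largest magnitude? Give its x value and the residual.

x=10: ŷ = 15 + 0.5·10 = 20; r = 18.5 − 20 = -1.5
x=20: ŷ = 15 + 0.5·20 = 25; r = 28 − 25 = 3
x=30: ŷ = 15 + 0.5·30 = 30; r = 29 − 30 = -1
x=40: ŷ = 15 + 0.5·40 = 35; r = 34.5 − 35 = -0.5
x=50: ŷ = 15 + 0.5·50 = 40; r = 40.5 − 40 = 0.5
x=60: ŷ = 15 + 0.5·60 = 45; r = 43.5 − 45 = -1.5
x=70: ŷ = 15 + 0.5·70 = 50; r = 51 − 50 = 1
Largest |r| is 3 at x = 20, residual 3.

x = 20, r = 3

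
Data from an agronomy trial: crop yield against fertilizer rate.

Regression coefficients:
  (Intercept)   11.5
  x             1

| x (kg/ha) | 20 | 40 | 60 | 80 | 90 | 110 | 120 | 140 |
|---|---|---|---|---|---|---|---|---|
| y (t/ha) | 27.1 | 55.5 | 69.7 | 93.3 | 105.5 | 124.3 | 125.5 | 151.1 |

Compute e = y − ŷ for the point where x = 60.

ŷ = 11.5 + 60 = 71.5
e = 69.7 − 71.5 = -1.8

e = -1.8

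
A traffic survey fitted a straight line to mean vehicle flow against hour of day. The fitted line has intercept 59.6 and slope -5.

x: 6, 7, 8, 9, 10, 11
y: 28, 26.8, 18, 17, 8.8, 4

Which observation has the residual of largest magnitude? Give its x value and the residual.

x = 9, e = 2.4

x=6: ŷ = 59.6 − 5·6 = 29.6; e = 28 − 29.6 = -1.6
x=7: ŷ = 59.6 − 5·7 = 24.6; e = 26.8 − 24.6 = 2.2
x=8: ŷ = 59.6 − 5·8 = 19.6; e = 18 − 19.6 = -1.6
x=9: ŷ = 59.6 − 5·9 = 14.6; e = 17 − 14.6 = 2.4
x=10: ŷ = 59.6 − 5·10 = 9.6; e = 8.8 − 9.6 = -0.8
x=11: ŷ = 59.6 − 5·11 = 4.6; e = 4 − 4.6 = -0.6
Largest |e| is 2.4 at x = 9, residual 2.4.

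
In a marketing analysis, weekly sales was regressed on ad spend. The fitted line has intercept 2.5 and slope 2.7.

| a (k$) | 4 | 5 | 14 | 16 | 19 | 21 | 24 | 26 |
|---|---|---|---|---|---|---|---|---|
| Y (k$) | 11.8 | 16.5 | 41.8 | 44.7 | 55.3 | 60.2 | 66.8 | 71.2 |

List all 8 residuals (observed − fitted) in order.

a=4: Ŷ = 2.5 + 2.7·4 = 13.3; e = 11.8 − 13.3 = -1.5
a=5: Ŷ = 2.5 + 2.7·5 = 16; e = 16.5 − 16 = 0.5
a=14: Ŷ = 2.5 + 2.7·14 = 40.3; e = 41.8 − 40.3 = 1.5
a=16: Ŷ = 2.5 + 2.7·16 = 45.7; e = 44.7 − 45.7 = -1
a=19: Ŷ = 2.5 + 2.7·19 = 53.8; e = 55.3 − 53.8 = 1.5
a=21: Ŷ = 2.5 + 2.7·21 = 59.2; e = 60.2 − 59.2 = 1
a=24: Ŷ = 2.5 + 2.7·24 = 67.3; e = 66.8 − 67.3 = -0.5
a=26: Ŷ = 2.5 + 2.7·26 = 72.7; e = 71.2 − 72.7 = -1.5

-1.5, 0.5, 1.5, -1, 1.5, 1, -0.5, -1.5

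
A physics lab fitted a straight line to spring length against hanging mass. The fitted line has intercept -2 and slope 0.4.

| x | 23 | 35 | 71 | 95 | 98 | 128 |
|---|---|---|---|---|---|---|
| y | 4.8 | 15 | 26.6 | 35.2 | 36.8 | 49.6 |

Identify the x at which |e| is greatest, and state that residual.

x=23: ŷ = -2 + 0.4·23 = 7.2; e = 4.8 − 7.2 = -2.4
x=35: ŷ = -2 + 0.4·35 = 12; e = 15 − 12 = 3
x=71: ŷ = -2 + 0.4·71 = 26.4; e = 26.6 − 26.4 = 0.2
x=95: ŷ = -2 + 0.4·95 = 36; e = 35.2 − 36 = -0.8
x=98: ŷ = -2 + 0.4·98 = 37.2; e = 36.8 − 37.2 = -0.4
x=128: ŷ = -2 + 0.4·128 = 49.2; e = 49.6 − 49.2 = 0.4
Largest |e| is 3 at x = 35, residual 3.

x = 35, e = 3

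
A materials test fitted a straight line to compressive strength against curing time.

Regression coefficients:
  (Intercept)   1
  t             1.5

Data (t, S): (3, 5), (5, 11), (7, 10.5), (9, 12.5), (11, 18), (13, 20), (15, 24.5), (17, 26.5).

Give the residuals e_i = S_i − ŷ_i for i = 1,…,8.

-0.5, 2.5, -1, -2, 0.5, -0.5, 1, 0

t=3: ŷ = 1 + 1.5·3 = 5.5; e = 5 − 5.5 = -0.5
t=5: ŷ = 1 + 1.5·5 = 8.5; e = 11 − 8.5 = 2.5
t=7: ŷ = 1 + 1.5·7 = 11.5; e = 10.5 − 11.5 = -1
t=9: ŷ = 1 + 1.5·9 = 14.5; e = 12.5 − 14.5 = -2
t=11: ŷ = 1 + 1.5·11 = 17.5; e = 18 − 17.5 = 0.5
t=13: ŷ = 1 + 1.5·13 = 20.5; e = 20 − 20.5 = -0.5
t=15: ŷ = 1 + 1.5·15 = 23.5; e = 24.5 − 23.5 = 1
t=17: ŷ = 1 + 1.5·17 = 26.5; e = 26.5 − 26.5 = 0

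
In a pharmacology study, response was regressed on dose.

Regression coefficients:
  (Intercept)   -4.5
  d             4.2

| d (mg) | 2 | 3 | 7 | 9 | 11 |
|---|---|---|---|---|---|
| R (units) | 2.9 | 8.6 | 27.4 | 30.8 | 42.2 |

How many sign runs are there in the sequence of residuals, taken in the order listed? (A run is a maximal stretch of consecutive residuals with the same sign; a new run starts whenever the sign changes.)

d=2: ŷ = -4.5 + 4.2·2 = 3.9; e = 2.9 − 3.9 = -1
d=3: ŷ = -4.5 + 4.2·3 = 8.1; e = 8.6 − 8.1 = 0.5
d=7: ŷ = -4.5 + 4.2·7 = 24.9; e = 27.4 − 24.9 = 2.5
d=9: ŷ = -4.5 + 4.2·9 = 33.3; e = 30.8 − 33.3 = -2.5
d=11: ŷ = -4.5 + 4.2·11 = 41.7; e = 42.2 − 41.7 = 0.5
Signs: − + + − +
Runs: −×1, +×2, −×1, +×1 → 4

4 runs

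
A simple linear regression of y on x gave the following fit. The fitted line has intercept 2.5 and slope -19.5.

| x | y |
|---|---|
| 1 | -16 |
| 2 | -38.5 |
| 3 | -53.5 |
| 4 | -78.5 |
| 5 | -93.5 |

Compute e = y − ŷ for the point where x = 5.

e = 1.5

ŷ = 2.5 − 19.5·5 = -95
e = -93.5 − (-95) = 1.5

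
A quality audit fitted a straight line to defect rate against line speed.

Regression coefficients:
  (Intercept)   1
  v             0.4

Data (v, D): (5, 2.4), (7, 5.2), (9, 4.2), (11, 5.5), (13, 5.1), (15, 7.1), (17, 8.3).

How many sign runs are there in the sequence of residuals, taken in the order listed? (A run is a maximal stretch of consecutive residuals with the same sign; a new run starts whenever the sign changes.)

v=5: ŷ = 1 + 0.4·5 = 3; e = 2.4 − 3 = -0.6
v=7: ŷ = 1 + 0.4·7 = 3.8; e = 5.2 − 3.8 = 1.4
v=9: ŷ = 1 + 0.4·9 = 4.6; e = 4.2 − 4.6 = -0.4
v=11: ŷ = 1 + 0.4·11 = 5.4; e = 5.5 − 5.4 = 0.1
v=13: ŷ = 1 + 0.4·13 = 6.2; e = 5.1 − 6.2 = -1.1
v=15: ŷ = 1 + 0.4·15 = 7; e = 7.1 − 7 = 0.1
v=17: ŷ = 1 + 0.4·17 = 7.8; e = 8.3 − 7.8 = 0.5
Signs: − + − + − + +
Runs: −×1, +×1, −×1, +×1, −×1, +×2 → 6

6 runs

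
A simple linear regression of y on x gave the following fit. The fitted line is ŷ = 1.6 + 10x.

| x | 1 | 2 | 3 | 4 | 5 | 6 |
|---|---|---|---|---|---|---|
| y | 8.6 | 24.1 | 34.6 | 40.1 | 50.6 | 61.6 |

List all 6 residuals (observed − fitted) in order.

x=1: ŷ = 1.6 + 10·1 = 11.6; r = 8.6 − 11.6 = -3
x=2: ŷ = 1.6 + 10·2 = 21.6; r = 24.1 − 21.6 = 2.5
x=3: ŷ = 1.6 + 10·3 = 31.6; r = 34.6 − 31.6 = 3
x=4: ŷ = 1.6 + 10·4 = 41.6; r = 40.1 − 41.6 = -1.5
x=5: ŷ = 1.6 + 10·5 = 51.6; r = 50.6 − 51.6 = -1
x=6: ŷ = 1.6 + 10·6 = 61.6; r = 61.6 − 61.6 = 0

-3, 2.5, 3, -1.5, -1, 0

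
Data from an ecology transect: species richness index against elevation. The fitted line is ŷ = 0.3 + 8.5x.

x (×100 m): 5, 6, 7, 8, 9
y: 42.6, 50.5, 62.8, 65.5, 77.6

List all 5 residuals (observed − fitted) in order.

-0.2, -0.8, 3, -2.8, 0.8

x=5: ŷ = 0.3 + 8.5·5 = 42.8; r = 42.6 − 42.8 = -0.2
x=6: ŷ = 0.3 + 8.5·6 = 51.3; r = 50.5 − 51.3 = -0.8
x=7: ŷ = 0.3 + 8.5·7 = 59.8; r = 62.8 − 59.8 = 3
x=8: ŷ = 0.3 + 8.5·8 = 68.3; r = 65.5 − 68.3 = -2.8
x=9: ŷ = 0.3 + 8.5·9 = 76.8; r = 77.6 − 76.8 = 0.8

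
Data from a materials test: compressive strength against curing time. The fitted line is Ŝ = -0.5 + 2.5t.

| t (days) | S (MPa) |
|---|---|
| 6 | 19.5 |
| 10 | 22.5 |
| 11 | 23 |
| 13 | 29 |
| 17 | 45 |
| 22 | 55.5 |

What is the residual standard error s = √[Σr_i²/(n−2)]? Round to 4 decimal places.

s = 4.0000

t=6: Ŝ = -0.5 + 2.5·6 = 14.5; r = 19.5 − 14.5 = 5
t=10: Ŝ = -0.5 + 2.5·10 = 24.5; r = 22.5 − 24.5 = -2
t=11: Ŝ = -0.5 + 2.5·11 = 27; r = 23 − 27 = -4
t=13: Ŝ = -0.5 + 2.5·13 = 32; r = 29 − 32 = -3
t=17: Ŝ = -0.5 + 2.5·17 = 42; r = 45 − 42 = 3
t=22: Ŝ = -0.5 + 2.5·22 = 54.5; r = 55.5 − 54.5 = 1
SSE = 25 + 4 + 16 + 9 + 9 + 1 = 64
s = √(64/4) = √16 ≈ 4.0000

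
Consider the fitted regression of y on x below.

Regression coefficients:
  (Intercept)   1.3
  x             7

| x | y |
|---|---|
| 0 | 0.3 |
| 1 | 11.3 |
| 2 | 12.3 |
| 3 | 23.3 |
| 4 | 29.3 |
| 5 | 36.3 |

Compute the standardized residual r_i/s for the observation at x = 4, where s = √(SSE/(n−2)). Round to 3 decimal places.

x=0: ŷ = 1.3 + 7·0 = 1.3; r = 0.3 − 1.3 = -1
x=1: ŷ = 1.3 + 7·1 = 8.3; r = 11.3 − 8.3 = 3
x=2: ŷ = 1.3 + 7·2 = 15.3; r = 12.3 − 15.3 = -3
x=3: ŷ = 1.3 + 7·3 = 22.3; r = 23.3 − 22.3 = 1
x=4: ŷ = 1.3 + 7·4 = 29.3; r = 29.3 − 29.3 = 0
x=5: ŷ = 1.3 + 7·5 = 36.3; r = 36.3 − 36.3 = 0
SSE = 1 + 9 + 9 + 1 + 0 + 0 = 20
s = √(20/4) = 2.23607
r/s = 0 / 2.23607 = 0.000

0.000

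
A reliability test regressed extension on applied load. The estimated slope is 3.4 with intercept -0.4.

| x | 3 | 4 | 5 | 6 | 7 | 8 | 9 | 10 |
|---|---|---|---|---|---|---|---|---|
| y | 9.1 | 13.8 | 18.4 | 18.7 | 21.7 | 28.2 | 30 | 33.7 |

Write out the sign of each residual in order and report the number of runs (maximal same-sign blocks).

x=3: ŷ = -0.4 + 3.4·3 = 9.8; r = 9.1 − 9.8 = -0.7
x=4: ŷ = -0.4 + 3.4·4 = 13.2; r = 13.8 − 13.2 = 0.6
x=5: ŷ = -0.4 + 3.4·5 = 16.6; r = 18.4 − 16.6 = 1.8
x=6: ŷ = -0.4 + 3.4·6 = 20; r = 18.7 − 20 = -1.3
x=7: ŷ = -0.4 + 3.4·7 = 23.4; r = 21.7 − 23.4 = -1.7
x=8: ŷ = -0.4 + 3.4·8 = 26.8; r = 28.2 − 26.8 = 1.4
x=9: ŷ = -0.4 + 3.4·9 = 30.2; r = 30 − 30.2 = -0.2
x=10: ŷ = -0.4 + 3.4·10 = 33.6; r = 33.7 − 33.6 = 0.1
Signs: − + + − − + − +
Runs: −×1, +×2, −×2, +×1, −×1, +×1 → 6

6 runs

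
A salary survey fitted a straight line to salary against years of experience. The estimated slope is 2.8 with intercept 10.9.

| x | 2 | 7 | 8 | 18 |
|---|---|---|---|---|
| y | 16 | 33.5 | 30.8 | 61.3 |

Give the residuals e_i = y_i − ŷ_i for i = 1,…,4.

x=2: ŷ = 10.9 + 2.8·2 = 16.5; e = 16 − 16.5 = -0.5
x=7: ŷ = 10.9 + 2.8·7 = 30.5; e = 33.5 − 30.5 = 3
x=8: ŷ = 10.9 + 2.8·8 = 33.3; e = 30.8 − 33.3 = -2.5
x=18: ŷ = 10.9 + 2.8·18 = 61.3; e = 61.3 − 61.3 = 0

-0.5, 3, -2.5, 0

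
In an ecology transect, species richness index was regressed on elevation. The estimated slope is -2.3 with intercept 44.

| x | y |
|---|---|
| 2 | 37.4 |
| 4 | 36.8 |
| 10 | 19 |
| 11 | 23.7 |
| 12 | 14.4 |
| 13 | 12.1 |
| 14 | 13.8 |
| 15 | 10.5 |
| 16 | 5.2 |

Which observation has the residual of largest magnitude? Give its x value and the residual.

x = 11, r = 5

x=2: ŷ = 44 − 2.3·2 = 39.4; r = 37.4 − 39.4 = -2
x=4: ŷ = 44 − 2.3·4 = 34.8; r = 36.8 − 34.8 = 2
x=10: ŷ = 44 − 2.3·10 = 21; r = 19 − 21 = -2
x=11: ŷ = 44 − 2.3·11 = 18.7; r = 23.7 − 18.7 = 5
x=12: ŷ = 44 − 2.3·12 = 16.4; r = 14.4 − 16.4 = -2
x=13: ŷ = 44 − 2.3·13 = 14.1; r = 12.1 − 14.1 = -2
x=14: ŷ = 44 − 2.3·14 = 11.8; r = 13.8 − 11.8 = 2
x=15: ŷ = 44 − 2.3·15 = 9.5; r = 10.5 − 9.5 = 1
x=16: ŷ = 44 − 2.3·16 = 7.2; r = 5.2 − 7.2 = -2
Largest |r| is 5 at x = 11, residual 5.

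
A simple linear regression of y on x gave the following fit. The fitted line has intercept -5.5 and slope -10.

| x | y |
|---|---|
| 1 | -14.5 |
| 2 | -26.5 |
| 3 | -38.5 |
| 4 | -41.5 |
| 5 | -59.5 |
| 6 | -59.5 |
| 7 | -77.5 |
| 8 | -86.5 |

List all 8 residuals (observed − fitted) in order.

1, -1, -3, 4, -4, 6, -2, -1

x=1: ŷ = -5.5 − 10·1 = -15.5; e = -14.5 − (-15.5) = 1
x=2: ŷ = -5.5 − 10·2 = -25.5; e = -26.5 − (-25.5) = -1
x=3: ŷ = -5.5 − 10·3 = -35.5; e = -38.5 − (-35.5) = -3
x=4: ŷ = -5.5 − 10·4 = -45.5; e = -41.5 − (-45.5) = 4
x=5: ŷ = -5.5 − 10·5 = -55.5; e = -59.5 − (-55.5) = -4
x=6: ŷ = -5.5 − 10·6 = -65.5; e = -59.5 − (-65.5) = 6
x=7: ŷ = -5.5 − 10·7 = -75.5; e = -77.5 − (-75.5) = -2
x=8: ŷ = -5.5 − 10·8 = -85.5; e = -86.5 − (-85.5) = -1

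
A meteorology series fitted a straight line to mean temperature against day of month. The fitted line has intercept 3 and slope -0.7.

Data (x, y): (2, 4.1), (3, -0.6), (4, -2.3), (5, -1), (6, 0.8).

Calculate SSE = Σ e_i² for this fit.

SSE = 19

x=2: ŷ = 3 − 0.7·2 = 1.6; e = 4.1 − 1.6 = 2.5
x=3: ŷ = 3 − 0.7·3 = 0.9; e = -0.6 − 0.9 = -1.5
x=4: ŷ = 3 − 0.7·4 = 0.2; e = -2.3 − 0.2 = -2.5
x=5: ŷ = 3 − 0.7·5 = -0.5; e = -1 − (-0.5) = -0.5
x=6: ŷ = 3 − 0.7·6 = -1.2; e = 0.8 − (-1.2) = 2
SSE = 6.25 + 2.25 + 6.25 + 0.25 + 4 = 19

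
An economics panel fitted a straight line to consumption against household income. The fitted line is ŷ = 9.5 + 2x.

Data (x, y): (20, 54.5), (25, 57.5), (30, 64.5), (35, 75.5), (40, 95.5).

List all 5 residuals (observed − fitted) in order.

x=20: ŷ = 9.5 + 2·20 = 49.5; r = 54.5 − 49.5 = 5
x=25: ŷ = 9.5 + 2·25 = 59.5; r = 57.5 − 59.5 = -2
x=30: ŷ = 9.5 + 2·30 = 69.5; r = 64.5 − 69.5 = -5
x=35: ŷ = 9.5 + 2·35 = 79.5; r = 75.5 − 79.5 = -4
x=40: ŷ = 9.5 + 2·40 = 89.5; r = 95.5 − 89.5 = 6

5, -2, -5, -4, 6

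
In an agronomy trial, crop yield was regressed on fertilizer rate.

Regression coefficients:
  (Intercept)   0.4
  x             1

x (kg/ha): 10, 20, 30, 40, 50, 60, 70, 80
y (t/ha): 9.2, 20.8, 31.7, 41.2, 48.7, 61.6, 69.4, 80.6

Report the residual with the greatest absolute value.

x=10: ŷ = 0.4 + 10 = 10.4; r = 9.2 − 10.4 = -1.2
x=20: ŷ = 0.4 + 20 = 20.4; r = 20.8 − 20.4 = 0.4
x=30: ŷ = 0.4 + 30 = 30.4; r = 31.7 − 30.4 = 1.3
x=40: ŷ = 0.4 + 40 = 40.4; r = 41.2 − 40.4 = 0.8
x=50: ŷ = 0.4 + 50 = 50.4; r = 48.7 − 50.4 = -1.7
x=60: ŷ = 0.4 + 60 = 60.4; r = 61.6 − 60.4 = 1.2
x=70: ŷ = 0.4 + 70 = 70.4; r = 69.4 − 70.4 = -1
x=80: ŷ = 0.4 + 80 = 80.4; r = 80.6 − 80.4 = 0.2
Largest |r| is 1.7 at x = 50, residual -1.7.

r = -1.7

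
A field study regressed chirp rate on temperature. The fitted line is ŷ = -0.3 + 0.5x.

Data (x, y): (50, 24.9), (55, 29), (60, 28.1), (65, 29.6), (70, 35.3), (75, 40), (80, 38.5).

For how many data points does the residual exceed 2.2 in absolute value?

x=50: ŷ = -0.3 + 0.5·50 = 24.7; e = 24.9 − 24.7 = 0.2
x=55: ŷ = -0.3 + 0.5·55 = 27.2; e = 29 − 27.2 = 1.8
x=60: ŷ = -0.3 + 0.5·60 = 29.7; e = 28.1 − 29.7 = -1.6
x=65: ŷ = -0.3 + 0.5·65 = 32.2; e = 29.6 − 32.2 = -2.6
x=70: ŷ = -0.3 + 0.5·70 = 34.7; e = 35.3 − 34.7 = 0.6
x=75: ŷ = -0.3 + 0.5·75 = 37.2; e = 40 − 37.2 = 2.8
x=80: ŷ = -0.3 + 0.5·80 = 39.7; e = 38.5 − 39.7 = -1.2
|e| > 2.2: x=65 (|e|=2.6), x=75 (|e|=2.8) → 2

2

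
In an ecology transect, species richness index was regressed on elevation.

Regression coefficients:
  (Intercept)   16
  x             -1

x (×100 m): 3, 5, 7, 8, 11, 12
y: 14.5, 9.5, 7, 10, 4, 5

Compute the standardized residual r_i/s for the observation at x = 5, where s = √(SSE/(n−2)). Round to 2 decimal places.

-0.79

x=3: ŷ = 16 − 3 = 13; r = 14.5 − 13 = 1.5
x=5: ŷ = 16 − 5 = 11; r = 9.5 − 11 = -1.5
x=7: ŷ = 16 − 7 = 9; r = 7 − 9 = -2
x=8: ŷ = 16 − 8 = 8; r = 10 − 8 = 2
x=11: ŷ = 16 − 11 = 5; r = 4 − 5 = -1
x=12: ŷ = 16 − 12 = 4; r = 5 − 4 = 1
SSE = 2.25 + 2.25 + 4 + 4 + 1 + 1 = 14.5
s = √(14.5/4) = 1.90394
r/s = -1.5 / 1.90394 = -0.79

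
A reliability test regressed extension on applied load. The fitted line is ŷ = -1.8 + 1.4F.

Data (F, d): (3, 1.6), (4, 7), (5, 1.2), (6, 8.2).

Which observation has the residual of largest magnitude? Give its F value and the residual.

F=3: ŷ = -1.8 + 1.4·3 = 2.4; e = 1.6 − 2.4 = -0.8
F=4: ŷ = -1.8 + 1.4·4 = 3.8; e = 7 − 3.8 = 3.2
F=5: ŷ = -1.8 + 1.4·5 = 5.2; e = 1.2 − 5.2 = -4
F=6: ŷ = -1.8 + 1.4·6 = 6.6; e = 8.2 − 6.6 = 1.6
Largest |e| is 4 at F = 5, residual -4.

F = 5, e = -4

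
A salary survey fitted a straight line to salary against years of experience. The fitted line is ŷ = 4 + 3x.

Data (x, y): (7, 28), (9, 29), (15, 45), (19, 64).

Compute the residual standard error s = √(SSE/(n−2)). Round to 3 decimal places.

s = 4.359

x=7: ŷ = 4 + 3·7 = 25; e = 28 − 25 = 3
x=9: ŷ = 4 + 3·9 = 31; e = 29 − 31 = -2
x=15: ŷ = 4 + 3·15 = 49; e = 45 − 49 = -4
x=19: ŷ = 4 + 3·19 = 61; e = 64 − 61 = 3
SSE = 9 + 4 + 16 + 9 = 38
s = √(38/2) = √19 ≈ 4.359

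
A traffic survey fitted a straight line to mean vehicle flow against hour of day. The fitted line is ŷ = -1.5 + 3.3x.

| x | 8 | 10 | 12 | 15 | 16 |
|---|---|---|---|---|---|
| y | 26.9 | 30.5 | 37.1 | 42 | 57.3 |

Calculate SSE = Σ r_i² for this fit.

SSE = 78

x=8: ŷ = -1.5 + 3.3·8 = 24.9; r = 26.9 − 24.9 = 2
x=10: ŷ = -1.5 + 3.3·10 = 31.5; r = 30.5 − 31.5 = -1
x=12: ŷ = -1.5 + 3.3·12 = 38.1; r = 37.1 − 38.1 = -1
x=15: ŷ = -1.5 + 3.3·15 = 48; r = 42 − 48 = -6
x=16: ŷ = -1.5 + 3.3·16 = 51.3; r = 57.3 − 51.3 = 6
SSE = 4 + 1 + 1 + 36 + 36 = 78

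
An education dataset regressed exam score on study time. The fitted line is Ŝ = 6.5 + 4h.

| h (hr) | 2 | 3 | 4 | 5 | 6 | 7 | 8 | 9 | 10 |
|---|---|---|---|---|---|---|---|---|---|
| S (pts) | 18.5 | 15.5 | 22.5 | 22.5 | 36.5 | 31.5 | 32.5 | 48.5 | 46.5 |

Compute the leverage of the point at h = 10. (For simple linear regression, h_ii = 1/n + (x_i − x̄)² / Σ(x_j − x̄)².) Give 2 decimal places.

h = 0.38

h̄ = (2 + 3 + 4 + 5 + 6 + 7 + 8 + 9 + 10)/9 = 6
Σ(h − h̄)² = 16 + 9 + 4 + 1 + 0 + 1 + 4 + 9 + 16 = 60
h = 1/9 + (4)²/60 = 0.111111 + 0.266667 = 0.38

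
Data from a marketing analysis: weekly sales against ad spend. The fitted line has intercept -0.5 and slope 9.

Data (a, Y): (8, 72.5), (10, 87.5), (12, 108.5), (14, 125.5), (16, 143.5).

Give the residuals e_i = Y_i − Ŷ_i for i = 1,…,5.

a=8: Ŷ = -0.5 + 9·8 = 71.5; e = 72.5 − 71.5 = 1
a=10: Ŷ = -0.5 + 9·10 = 89.5; e = 87.5 − 89.5 = -2
a=12: Ŷ = -0.5 + 9·12 = 107.5; e = 108.5 − 107.5 = 1
a=14: Ŷ = -0.5 + 9·14 = 125.5; e = 125.5 − 125.5 = 0
a=16: Ŷ = -0.5 + 9·16 = 143.5; e = 143.5 − 143.5 = 0

1, -2, 1, 0, 0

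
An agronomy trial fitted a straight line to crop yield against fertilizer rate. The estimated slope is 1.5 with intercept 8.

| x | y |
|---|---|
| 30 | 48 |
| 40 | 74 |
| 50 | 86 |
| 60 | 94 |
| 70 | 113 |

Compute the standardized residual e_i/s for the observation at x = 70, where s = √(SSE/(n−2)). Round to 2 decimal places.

x=30: ŷ = 8 + 1.5·30 = 53; e = 48 − 53 = -5
x=40: ŷ = 8 + 1.5·40 = 68; e = 74 − 68 = 6
x=50: ŷ = 8 + 1.5·50 = 83; e = 86 − 83 = 3
x=60: ŷ = 8 + 1.5·60 = 98; e = 94 − 98 = -4
x=70: ŷ = 8 + 1.5·70 = 113; e = 113 − 113 = 0
SSE = 25 + 36 + 9 + 16 + 0 = 86
s = √(86/3) = 5.35413
e/s = 0 / 5.35413 = 0.00

0.00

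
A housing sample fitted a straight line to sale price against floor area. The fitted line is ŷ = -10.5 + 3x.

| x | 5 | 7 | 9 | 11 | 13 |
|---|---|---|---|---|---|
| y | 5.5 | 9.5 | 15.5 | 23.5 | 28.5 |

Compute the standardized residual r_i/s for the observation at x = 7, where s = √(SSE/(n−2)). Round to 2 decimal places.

x=5: ŷ = -10.5 + 3·5 = 4.5; r = 5.5 − 4.5 = 1
x=7: ŷ = -10.5 + 3·7 = 10.5; r = 9.5 − 10.5 = -1
x=9: ŷ = -10.5 + 3·9 = 16.5; r = 15.5 − 16.5 = -1
x=11: ŷ = -10.5 + 3·11 = 22.5; r = 23.5 − 22.5 = 1
x=13: ŷ = -10.5 + 3·13 = 28.5; r = 28.5 − 28.5 = 0
SSE = 1 + 1 + 1 + 1 + 0 = 4
s = √(4/3) = 1.1547
r/s = -1 / 1.1547 = -0.87

-0.87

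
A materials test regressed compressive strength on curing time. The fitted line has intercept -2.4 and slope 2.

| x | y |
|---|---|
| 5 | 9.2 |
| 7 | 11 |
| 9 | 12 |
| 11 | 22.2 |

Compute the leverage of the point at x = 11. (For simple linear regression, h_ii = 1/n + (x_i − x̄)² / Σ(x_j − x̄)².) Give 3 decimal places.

h = 0.700

x̄ = (5 + 7 + 9 + 11)/4 = 8
Σ(x − x̄)² = 9 + 1 + 1 + 9 = 20
h = 1/4 + (3)²/20 = 0.25 + 0.45 = 0.700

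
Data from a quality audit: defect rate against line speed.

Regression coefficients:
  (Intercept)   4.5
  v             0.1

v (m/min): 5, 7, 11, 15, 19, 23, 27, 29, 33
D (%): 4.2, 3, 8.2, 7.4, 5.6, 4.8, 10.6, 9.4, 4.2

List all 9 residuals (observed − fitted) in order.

v=5: D̂ = 4.5 + 0.1·5 = 5; r = 4.2 − 5 = -0.8
v=7: D̂ = 4.5 + 0.1·7 = 5.2; r = 3 − 5.2 = -2.2
v=11: D̂ = 4.5 + 0.1·11 = 5.6; r = 8.2 − 5.6 = 2.6
v=15: D̂ = 4.5 + 0.1·15 = 6; r = 7.4 − 6 = 1.4
v=19: D̂ = 4.5 + 0.1·19 = 6.4; r = 5.6 − 6.4 = -0.8
v=23: D̂ = 4.5 + 0.1·23 = 6.8; r = 4.8 − 6.8 = -2
v=27: D̂ = 4.5 + 0.1·27 = 7.2; r = 10.6 − 7.2 = 3.4
v=29: D̂ = 4.5 + 0.1·29 = 7.4; r = 9.4 − 7.4 = 2
v=33: D̂ = 4.5 + 0.1·33 = 7.8; r = 4.2 − 7.8 = -3.6

-0.8, -2.2, 2.6, 1.4, -0.8, -2, 3.4, 2, -3.6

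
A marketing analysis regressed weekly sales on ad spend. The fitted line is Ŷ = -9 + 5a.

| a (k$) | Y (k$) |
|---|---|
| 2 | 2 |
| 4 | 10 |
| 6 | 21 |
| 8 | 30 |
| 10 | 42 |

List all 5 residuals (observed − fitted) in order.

a=2: Ŷ = -9 + 5·2 = 1; r = 2 − 1 = 1
a=4: Ŷ = -9 + 5·4 = 11; r = 10 − 11 = -1
a=6: Ŷ = -9 + 5·6 = 21; r = 21 − 21 = 0
a=8: Ŷ = -9 + 5·8 = 31; r = 30 − 31 = -1
a=10: Ŷ = -9 + 5·10 = 41; r = 42 − 41 = 1

1, -1, 0, -1, 1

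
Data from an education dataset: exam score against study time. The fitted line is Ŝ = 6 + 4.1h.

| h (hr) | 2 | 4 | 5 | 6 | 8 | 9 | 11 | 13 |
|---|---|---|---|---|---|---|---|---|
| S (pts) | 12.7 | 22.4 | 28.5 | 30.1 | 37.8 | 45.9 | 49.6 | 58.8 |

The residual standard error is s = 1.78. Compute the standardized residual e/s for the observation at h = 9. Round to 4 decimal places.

1.6854

Ŝ = 6 + 4.1·9 = 42.9
e = 45.9 − 42.9 = 3
e/s = 3 / 1.78 = 1.6854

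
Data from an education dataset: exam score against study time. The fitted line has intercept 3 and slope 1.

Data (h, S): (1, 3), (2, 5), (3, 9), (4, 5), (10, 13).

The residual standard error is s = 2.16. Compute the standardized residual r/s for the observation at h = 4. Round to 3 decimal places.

-0.926

Ŝ = 3 + 4 = 7
r = 5 − 7 = -2
r/s = -2 / 2.16 = -0.926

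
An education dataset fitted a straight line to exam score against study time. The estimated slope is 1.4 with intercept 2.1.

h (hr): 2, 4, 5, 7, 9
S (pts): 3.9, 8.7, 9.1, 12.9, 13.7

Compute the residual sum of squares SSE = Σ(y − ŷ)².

h=2: Ŝ = 2.1 + 1.4·2 = 4.9; e = 3.9 − 4.9 = -1
h=4: Ŝ = 2.1 + 1.4·4 = 7.7; e = 8.7 − 7.7 = 1
h=5: Ŝ = 2.1 + 1.4·5 = 9.1; e = 9.1 − 9.1 = 0
h=7: Ŝ = 2.1 + 1.4·7 = 11.9; e = 12.9 − 11.9 = 1
h=9: Ŝ = 2.1 + 1.4·9 = 14.7; e = 13.7 − 14.7 = -1
SSE = 1 + 1 + 0 + 1 + 1 = 4

SSE = 4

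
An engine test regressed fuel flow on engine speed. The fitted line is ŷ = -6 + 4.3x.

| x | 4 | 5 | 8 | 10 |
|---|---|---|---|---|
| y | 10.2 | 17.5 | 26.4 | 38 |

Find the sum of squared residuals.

SSE = 10

x=4: ŷ = -6 + 4.3·4 = 11.2; r = 10.2 − 11.2 = -1
x=5: ŷ = -6 + 4.3·5 = 15.5; r = 17.5 − 15.5 = 2
x=8: ŷ = -6 + 4.3·8 = 28.4; r = 26.4 − 28.4 = -2
x=10: ŷ = -6 + 4.3·10 = 37; r = 38 − 37 = 1
SSE = 1 + 4 + 4 + 1 = 10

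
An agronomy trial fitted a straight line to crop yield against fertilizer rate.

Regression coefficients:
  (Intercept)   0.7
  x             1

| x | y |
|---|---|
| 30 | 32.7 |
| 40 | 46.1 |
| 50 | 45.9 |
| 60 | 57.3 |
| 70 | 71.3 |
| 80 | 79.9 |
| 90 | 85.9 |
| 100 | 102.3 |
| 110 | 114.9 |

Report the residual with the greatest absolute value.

x=30: ŷ = 0.7 + 30 = 30.7; e = 32.7 − 30.7 = 2
x=40: ŷ = 0.7 + 40 = 40.7; e = 46.1 − 40.7 = 5.4
x=50: ŷ = 0.7 + 50 = 50.7; e = 45.9 − 50.7 = -4.8
x=60: ŷ = 0.7 + 60 = 60.7; e = 57.3 − 60.7 = -3.4
x=70: ŷ = 0.7 + 70 = 70.7; e = 71.3 − 70.7 = 0.6
x=80: ŷ = 0.7 + 80 = 80.7; e = 79.9 − 80.7 = -0.8
x=90: ŷ = 0.7 + 90 = 90.7; e = 85.9 − 90.7 = -4.8
x=100: ŷ = 0.7 + 100 = 100.7; e = 102.3 − 100.7 = 1.6
x=110: ŷ = 0.7 + 110 = 110.7; e = 114.9 − 110.7 = 4.2
Largest |e| is 5.4 at x = 40, residual 5.4.

e = 5.4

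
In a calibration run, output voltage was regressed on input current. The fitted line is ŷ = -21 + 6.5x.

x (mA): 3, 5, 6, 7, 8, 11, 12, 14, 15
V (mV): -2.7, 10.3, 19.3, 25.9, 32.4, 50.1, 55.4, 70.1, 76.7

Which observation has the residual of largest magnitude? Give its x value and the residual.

x = 12, e = -1.6

x=3: ŷ = -21 + 6.5·3 = -1.5; e = -2.7 − (-1.5) = -1.2
x=5: ŷ = -21 + 6.5·5 = 11.5; e = 10.3 − 11.5 = -1.2
x=6: ŷ = -21 + 6.5·6 = 18; e = 19.3 − 18 = 1.3
x=7: ŷ = -21 + 6.5·7 = 24.5; e = 25.9 − 24.5 = 1.4
x=8: ŷ = -21 + 6.5·8 = 31; e = 32.4 − 31 = 1.4
x=11: ŷ = -21 + 6.5·11 = 50.5; e = 50.1 − 50.5 = -0.4
x=12: ŷ = -21 + 6.5·12 = 57; e = 55.4 − 57 = -1.6
x=14: ŷ = -21 + 6.5·14 = 70; e = 70.1 − 70 = 0.1
x=15: ŷ = -21 + 6.5·15 = 76.5; e = 76.7 − 76.5 = 0.2
Largest |e| is 1.6 at x = 12, residual -1.6.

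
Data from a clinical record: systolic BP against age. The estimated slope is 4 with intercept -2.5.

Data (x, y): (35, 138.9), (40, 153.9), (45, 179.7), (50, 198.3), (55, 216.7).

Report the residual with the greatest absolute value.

x=35: ŷ = -2.5 + 4·35 = 137.5; r = 138.9 − 137.5 = 1.4
x=40: ŷ = -2.5 + 4·40 = 157.5; r = 153.9 − 157.5 = -3.6
x=45: ŷ = -2.5 + 4·45 = 177.5; r = 179.7 − 177.5 = 2.2
x=50: ŷ = -2.5 + 4·50 = 197.5; r = 198.3 − 197.5 = 0.8
x=55: ŷ = -2.5 + 4·55 = 217.5; r = 216.7 − 217.5 = -0.8
Largest |r| is 3.6 at x = 40, residual -3.6.

r = -3.6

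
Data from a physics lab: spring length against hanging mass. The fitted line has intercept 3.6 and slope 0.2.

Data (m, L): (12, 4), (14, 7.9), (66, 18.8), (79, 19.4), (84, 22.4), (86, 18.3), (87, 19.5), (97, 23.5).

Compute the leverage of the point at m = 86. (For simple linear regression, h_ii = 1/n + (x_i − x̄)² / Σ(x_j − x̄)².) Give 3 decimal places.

h = 0.177

m̄ = (12 + 14 + 66 + 79 + 84 + 86 + 87 + 97)/8 = 65.625
Σ(m − m̄)² = 2875.64 + 2665.14 + 0.140625 + 178.891 + 337.641 + 415.141 + 456.891 + 984.391 = 7913.88
h = 1/8 + (20.375)²/7913.88 = 0.125 + 0.0524573 = 0.177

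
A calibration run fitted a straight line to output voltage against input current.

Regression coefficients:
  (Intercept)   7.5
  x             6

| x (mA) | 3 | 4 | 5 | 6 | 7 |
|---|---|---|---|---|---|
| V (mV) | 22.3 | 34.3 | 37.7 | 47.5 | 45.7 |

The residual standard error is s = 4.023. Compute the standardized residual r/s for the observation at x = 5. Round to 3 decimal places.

0.050

ŷ = 7.5 + 6·5 = 37.5
r = 37.7 − 37.5 = 0.2
r/s = 0.2 / 4.023 = 0.050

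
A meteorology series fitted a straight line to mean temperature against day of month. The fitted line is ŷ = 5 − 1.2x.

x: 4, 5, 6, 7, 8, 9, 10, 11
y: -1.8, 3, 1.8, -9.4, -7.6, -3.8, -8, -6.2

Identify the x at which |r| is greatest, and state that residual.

x = 7, r = -6

x=4: ŷ = 5 − 1.2·4 = 0.2; r = -1.8 − 0.2 = -2
x=5: ŷ = 5 − 1.2·5 = -1; r = 3 − (-1) = 4
x=6: ŷ = 5 − 1.2·6 = -2.2; r = 1.8 − (-2.2) = 4
x=7: ŷ = 5 − 1.2·7 = -3.4; r = -9.4 − (-3.4) = -6
x=8: ŷ = 5 − 1.2·8 = -4.6; r = -7.6 − (-4.6) = -3
x=9: ŷ = 5 − 1.2·9 = -5.8; r = -3.8 − (-5.8) = 2
x=10: ŷ = 5 − 1.2·10 = -7; r = -8 − (-7) = -1
x=11: ŷ = 5 − 1.2·11 = -8.2; r = -6.2 − (-8.2) = 2
Largest |r| is 6 at x = 7, residual -6.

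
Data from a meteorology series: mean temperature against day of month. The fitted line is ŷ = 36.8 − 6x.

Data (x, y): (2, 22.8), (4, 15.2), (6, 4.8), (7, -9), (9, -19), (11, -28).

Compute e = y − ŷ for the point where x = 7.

ŷ = 36.8 − 6·7 = -5.2
e = -9 − (-5.2) = -3.8

e = -3.8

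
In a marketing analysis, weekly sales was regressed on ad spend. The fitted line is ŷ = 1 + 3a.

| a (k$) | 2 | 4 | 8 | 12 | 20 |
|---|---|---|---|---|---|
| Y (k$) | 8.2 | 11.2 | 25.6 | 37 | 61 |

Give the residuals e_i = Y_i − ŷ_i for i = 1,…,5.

1.2, -1.8, 0.6, 0, 0

a=2: ŷ = 1 + 3·2 = 7; e = 8.2 − 7 = 1.2
a=4: ŷ = 1 + 3·4 = 13; e = 11.2 − 13 = -1.8
a=8: ŷ = 1 + 3·8 = 25; e = 25.6 − 25 = 0.6
a=12: ŷ = 1 + 3·12 = 37; e = 37 − 37 = 0
a=20: ŷ = 1 + 3·20 = 61; e = 61 − 61 = 0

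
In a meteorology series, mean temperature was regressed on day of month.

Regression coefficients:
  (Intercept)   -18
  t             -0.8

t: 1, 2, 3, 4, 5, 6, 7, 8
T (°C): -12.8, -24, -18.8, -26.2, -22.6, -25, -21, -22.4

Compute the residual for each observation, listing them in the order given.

t=1: T̂ = -18 − 0.8·1 = -18.8; r = -12.8 − (-18.8) = 6
t=2: T̂ = -18 − 0.8·2 = -19.6; r = -24 − (-19.6) = -4.4
t=3: T̂ = -18 − 0.8·3 = -20.4; r = -18.8 − (-20.4) = 1.6
t=4: T̂ = -18 − 0.8·4 = -21.2; r = -26.2 − (-21.2) = -5
t=5: T̂ = -18 − 0.8·5 = -22; r = -22.6 − (-22) = -0.6
t=6: T̂ = -18 − 0.8·6 = -22.8; r = -25 − (-22.8) = -2.2
t=7: T̂ = -18 − 0.8·7 = -23.6; r = -21 − (-23.6) = 2.6
t=8: T̂ = -18 − 0.8·8 = -24.4; r = -22.4 − (-24.4) = 2

6, -4.4, 1.6, -5, -0.6, -2.2, 2.6, 2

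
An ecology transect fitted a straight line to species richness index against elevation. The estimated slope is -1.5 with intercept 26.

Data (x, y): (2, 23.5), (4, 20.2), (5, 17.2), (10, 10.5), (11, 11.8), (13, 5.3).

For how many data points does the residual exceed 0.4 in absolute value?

5

x=2: ŷ = 26 − 1.5·2 = 23; r = 23.5 − 23 = 0.5
x=4: ŷ = 26 − 1.5·4 = 20; r = 20.2 − 20 = 0.2
x=5: ŷ = 26 − 1.5·5 = 18.5; r = 17.2 − 18.5 = -1.3
x=10: ŷ = 26 − 1.5·10 = 11; r = 10.5 − 11 = -0.5
x=11: ŷ = 26 − 1.5·11 = 9.5; r = 11.8 − 9.5 = 2.3
x=13: ŷ = 26 − 1.5·13 = 6.5; r = 5.3 − 6.5 = -1.2
|r| > 0.4: x=2 (|r|=0.5), x=5 (|r|=1.3), x=10 (|r|=0.5), x=11 (|r|=2.3), x=13 (|r|=1.2) → 5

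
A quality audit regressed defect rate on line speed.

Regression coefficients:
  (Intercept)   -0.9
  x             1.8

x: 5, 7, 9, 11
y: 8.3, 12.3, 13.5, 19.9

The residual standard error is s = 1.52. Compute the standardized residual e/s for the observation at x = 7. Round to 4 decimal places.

ŷ = -0.9 + 1.8·7 = 11.7
e = 12.3 − 11.7 = 0.6
e/s = 0.6 / 1.52 = 0.3947

0.3947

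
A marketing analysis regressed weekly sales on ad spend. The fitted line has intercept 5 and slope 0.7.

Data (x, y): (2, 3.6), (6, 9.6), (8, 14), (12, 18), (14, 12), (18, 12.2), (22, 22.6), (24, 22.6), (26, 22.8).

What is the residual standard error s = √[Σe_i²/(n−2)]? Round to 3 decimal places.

x=2: ŷ = 5 + 0.7·2 = 6.4; e = 3.6 − 6.4 = -2.8
x=6: ŷ = 5 + 0.7·6 = 9.2; e = 9.6 − 9.2 = 0.4
x=8: ŷ = 5 + 0.7·8 = 10.6; e = 14 − 10.6 = 3.4
x=12: ŷ = 5 + 0.7·12 = 13.4; e = 18 − 13.4 = 4.6
x=14: ŷ = 5 + 0.7·14 = 14.8; e = 12 − 14.8 = -2.8
x=18: ŷ = 5 + 0.7·18 = 17.6; e = 12.2 − 17.6 = -5.4
x=22: ŷ = 5 + 0.7·22 = 20.4; e = 22.6 − 20.4 = 2.2
x=24: ŷ = 5 + 0.7·24 = 21.8; e = 22.6 − 21.8 = 0.8
x=26: ŷ = 5 + 0.7·26 = 23.2; e = 22.8 − 23.2 = -0.4
SSE = 7.84 + 0.16 + 11.56 + 21.16 + 7.84 + 29.16 + 4.84 + 0.64 + 0.16 = 83.36
s = √(83.36/7) = √11.9086 ≈ 3.451

s = 3.451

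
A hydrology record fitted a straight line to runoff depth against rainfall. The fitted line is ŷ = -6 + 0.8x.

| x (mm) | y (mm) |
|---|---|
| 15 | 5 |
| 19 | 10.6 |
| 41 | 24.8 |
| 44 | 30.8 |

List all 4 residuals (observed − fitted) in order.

x=15: ŷ = -6 + 0.8·15 = 6; r = 5 − 6 = -1
x=19: ŷ = -6 + 0.8·19 = 9.2; r = 10.6 − 9.2 = 1.4
x=41: ŷ = -6 + 0.8·41 = 26.8; r = 24.8 − 26.8 = -2
x=44: ŷ = -6 + 0.8·44 = 29.2; r = 30.8 − 29.2 = 1.6

-1, 1.4, -2, 1.6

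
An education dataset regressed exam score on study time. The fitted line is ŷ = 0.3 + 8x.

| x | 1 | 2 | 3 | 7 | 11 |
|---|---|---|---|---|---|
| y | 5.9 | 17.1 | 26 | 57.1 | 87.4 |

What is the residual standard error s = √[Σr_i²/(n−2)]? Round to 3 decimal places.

x=1: ŷ = 0.3 + 8·1 = 8.3; r = 5.9 − 8.3 = -2.4
x=2: ŷ = 0.3 + 8·2 = 16.3; r = 17.1 − 16.3 = 0.8
x=3: ŷ = 0.3 + 8·3 = 24.3; r = 26 − 24.3 = 1.7
x=7: ŷ = 0.3 + 8·7 = 56.3; r = 57.1 − 56.3 = 0.8
x=11: ŷ = 0.3 + 8·11 = 88.3; r = 87.4 − 88.3 = -0.9
SSE = 5.76 + 0.64 + 2.89 + 0.64 + 0.81 = 10.74
s = √(10.74/3) = √3.58 ≈ 1.892

s = 1.892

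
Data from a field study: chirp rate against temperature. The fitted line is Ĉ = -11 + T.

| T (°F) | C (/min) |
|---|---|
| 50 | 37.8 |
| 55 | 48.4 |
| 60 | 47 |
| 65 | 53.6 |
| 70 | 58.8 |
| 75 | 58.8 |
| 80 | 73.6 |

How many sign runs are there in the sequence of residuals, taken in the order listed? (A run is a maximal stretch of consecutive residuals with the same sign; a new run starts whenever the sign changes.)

T=50: Ĉ = -11 + 50 = 39; e = 37.8 − 39 = -1.2
T=55: Ĉ = -11 + 55 = 44; e = 48.4 − 44 = 4.4
T=60: Ĉ = -11 + 60 = 49; e = 47 − 49 = -2
T=65: Ĉ = -11 + 65 = 54; e = 53.6 − 54 = -0.4
T=70: Ĉ = -11 + 70 = 59; e = 58.8 − 59 = -0.2
T=75: Ĉ = -11 + 75 = 64; e = 58.8 − 64 = -5.2
T=80: Ĉ = -11 + 80 = 69; e = 73.6 − 69 = 4.6
Signs: − + − − − − +
Runs: −×1, +×1, −×4, +×1 → 4

4 runs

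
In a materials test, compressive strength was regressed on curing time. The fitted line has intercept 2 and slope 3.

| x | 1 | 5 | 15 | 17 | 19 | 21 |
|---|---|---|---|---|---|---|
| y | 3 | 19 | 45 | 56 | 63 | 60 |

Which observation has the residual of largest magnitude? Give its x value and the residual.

x = 21, e = -5

x=1: ŷ = 2 + 3·1 = 5; e = 3 − 5 = -2
x=5: ŷ = 2 + 3·5 = 17; e = 19 − 17 = 2
x=15: ŷ = 2 + 3·15 = 47; e = 45 − 47 = -2
x=17: ŷ = 2 + 3·17 = 53; e = 56 − 53 = 3
x=19: ŷ = 2 + 3·19 = 59; e = 63 − 59 = 4
x=21: ŷ = 2 + 3·21 = 65; e = 60 − 65 = -5
Largest |e| is 5 at x = 21, residual -5.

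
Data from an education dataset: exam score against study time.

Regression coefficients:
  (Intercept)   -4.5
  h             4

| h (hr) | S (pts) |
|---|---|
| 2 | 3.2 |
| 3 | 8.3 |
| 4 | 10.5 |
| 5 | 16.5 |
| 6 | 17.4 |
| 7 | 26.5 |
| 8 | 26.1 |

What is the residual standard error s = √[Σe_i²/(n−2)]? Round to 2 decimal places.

h=2: Ŝ = -4.5 + 4·2 = 3.5; e = 3.2 − 3.5 = -0.3
h=3: Ŝ = -4.5 + 4·3 = 7.5; e = 8.3 − 7.5 = 0.8
h=4: Ŝ = -4.5 + 4·4 = 11.5; e = 10.5 − 11.5 = -1
h=5: Ŝ = -4.5 + 4·5 = 15.5; e = 16.5 − 15.5 = 1
h=6: Ŝ = -4.5 + 4·6 = 19.5; e = 17.4 − 19.5 = -2.1
h=7: Ŝ = -4.5 + 4·7 = 23.5; e = 26.5 − 23.5 = 3
h=8: Ŝ = -4.5 + 4·8 = 27.5; e = 26.1 − 27.5 = -1.4
SSE = 0.09 + 0.64 + 1 + 1 + 4.41 + 9 + 1.96 = 18.1
s = √(18.1/5) = √3.62 ≈ 1.90

s = 1.90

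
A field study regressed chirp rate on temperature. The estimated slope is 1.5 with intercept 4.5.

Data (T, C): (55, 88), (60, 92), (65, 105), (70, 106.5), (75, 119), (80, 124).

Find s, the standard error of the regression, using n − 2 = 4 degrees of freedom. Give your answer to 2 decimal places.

T=55: Ĉ = 4.5 + 1.5·55 = 87; r = 88 − 87 = 1
T=60: Ĉ = 4.5 + 1.5·60 = 94.5; r = 92 − 94.5 = -2.5
T=65: Ĉ = 4.5 + 1.5·65 = 102; r = 105 − 102 = 3
T=70: Ĉ = 4.5 + 1.5·70 = 109.5; r = 106.5 − 109.5 = -3
T=75: Ĉ = 4.5 + 1.5·75 = 117; r = 119 − 117 = 2
T=80: Ĉ = 4.5 + 1.5·80 = 124.5; r = 124 − 124.5 = -0.5
SSE = 1 + 6.25 + 9 + 9 + 4 + 0.25 = 29.5
s = √(29.5/4) = √7.375 ≈ 2.72

s = 2.72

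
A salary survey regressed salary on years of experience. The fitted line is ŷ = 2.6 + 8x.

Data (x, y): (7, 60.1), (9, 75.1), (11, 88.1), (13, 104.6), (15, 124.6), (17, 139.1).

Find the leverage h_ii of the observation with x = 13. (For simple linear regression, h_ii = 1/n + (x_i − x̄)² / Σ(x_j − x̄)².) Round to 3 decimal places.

x̄ = (7 + 9 + 11 + 13 + 15 + 17)/6 = 12
Σ(x − x̄)² = 25 + 9 + 1 + 1 + 9 + 25 = 70
h = 1/6 + (1)²/70 = 0.166667 + 0.0142857 = 0.181

h = 0.181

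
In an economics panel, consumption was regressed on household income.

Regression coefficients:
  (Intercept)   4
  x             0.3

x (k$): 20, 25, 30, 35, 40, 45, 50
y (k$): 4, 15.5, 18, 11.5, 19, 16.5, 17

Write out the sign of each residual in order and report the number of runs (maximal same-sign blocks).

x=20: ŷ = 4 + 0.3·20 = 10; e = 4 − 10 = -6
x=25: ŷ = 4 + 0.3·25 = 11.5; e = 15.5 − 11.5 = 4
x=30: ŷ = 4 + 0.3·30 = 13; e = 18 − 13 = 5
x=35: ŷ = 4 + 0.3·35 = 14.5; e = 11.5 − 14.5 = -3
x=40: ŷ = 4 + 0.3·40 = 16; e = 19 − 16 = 3
x=45: ŷ = 4 + 0.3·45 = 17.5; e = 16.5 − 17.5 = -1
x=50: ŷ = 4 + 0.3·50 = 19; e = 17 − 19 = -2
Signs: − + + − + − −
Runs: −×1, +×2, −×1, +×1, −×2 → 5

5 runs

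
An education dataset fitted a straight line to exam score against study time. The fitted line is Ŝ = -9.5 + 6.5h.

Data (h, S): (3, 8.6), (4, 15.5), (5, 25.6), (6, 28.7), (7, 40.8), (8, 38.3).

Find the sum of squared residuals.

h=3: Ŝ = -9.5 + 6.5·3 = 10; e = 8.6 − 10 = -1.4
h=4: Ŝ = -9.5 + 6.5·4 = 16.5; e = 15.5 − 16.5 = -1
h=5: Ŝ = -9.5 + 6.5·5 = 23; e = 25.6 − 23 = 2.6
h=6: Ŝ = -9.5 + 6.5·6 = 29.5; e = 28.7 − 29.5 = -0.8
h=7: Ŝ = -9.5 + 6.5·7 = 36; e = 40.8 − 36 = 4.8
h=8: Ŝ = -9.5 + 6.5·8 = 42.5; e = 38.3 − 42.5 = -4.2
SSE = 1.96 + 1 + 6.76 + 0.64 + 23.04 + 17.64 = 51.04

SSE = 51.04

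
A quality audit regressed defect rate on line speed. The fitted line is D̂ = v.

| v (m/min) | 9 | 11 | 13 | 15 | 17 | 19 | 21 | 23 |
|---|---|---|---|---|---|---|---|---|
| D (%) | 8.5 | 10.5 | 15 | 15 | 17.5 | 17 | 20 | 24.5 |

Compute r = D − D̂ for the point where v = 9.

r = -0.5

D̂ = 9 = 9
r = 8.5 − 9 = -0.5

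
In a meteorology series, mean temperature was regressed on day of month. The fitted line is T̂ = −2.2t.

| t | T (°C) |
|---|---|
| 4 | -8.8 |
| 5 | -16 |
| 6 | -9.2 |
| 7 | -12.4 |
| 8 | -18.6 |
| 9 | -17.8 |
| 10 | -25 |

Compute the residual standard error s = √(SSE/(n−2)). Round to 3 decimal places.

s = 3.578

t=4: T̂ = −2.2·4 = -8.8; r = -8.8 − (-8.8) = 0
t=5: T̂ = −2.2·5 = -11; r = -16 − (-11) = -5
t=6: T̂ = −2.2·6 = -13.2; r = -9.2 − (-13.2) = 4
t=7: T̂ = −2.2·7 = -15.4; r = -12.4 − (-15.4) = 3
t=8: T̂ = −2.2·8 = -17.6; r = -18.6 − (-17.6) = -1
t=9: T̂ = −2.2·9 = -19.8; r = -17.8 − (-19.8) = 2
t=10: T̂ = −2.2·10 = -22; r = -25 − (-22) = -3
SSE = 0 + 25 + 16 + 9 + 1 + 4 + 9 = 64
s = √(64/5) = √12.8 ≈ 3.578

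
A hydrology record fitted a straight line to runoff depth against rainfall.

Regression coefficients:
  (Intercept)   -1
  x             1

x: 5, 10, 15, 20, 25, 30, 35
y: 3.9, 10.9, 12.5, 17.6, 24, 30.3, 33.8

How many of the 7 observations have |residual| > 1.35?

3

x=5: ŷ = -1 + 5 = 4; e = 3.9 − 4 = -0.1
x=10: ŷ = -1 + 10 = 9; e = 10.9 − 9 = 1.9
x=15: ŷ = -1 + 15 = 14; e = 12.5 − 14 = -1.5
x=20: ŷ = -1 + 20 = 19; e = 17.6 − 19 = -1.4
x=25: ŷ = -1 + 25 = 24; e = 24 − 24 = 0
x=30: ŷ = -1 + 30 = 29; e = 30.3 − 29 = 1.3
x=35: ŷ = -1 + 35 = 34; e = 33.8 − 34 = -0.2
|e| > 1.35: x=10 (|e|=1.9), x=15 (|e|=1.5), x=20 (|e|=1.4) → 3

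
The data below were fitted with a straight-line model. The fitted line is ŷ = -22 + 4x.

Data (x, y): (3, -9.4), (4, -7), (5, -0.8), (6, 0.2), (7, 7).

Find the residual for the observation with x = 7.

ŷ = -22 + 4·7 = 6
r = 7 − 6 = 1

r = 1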